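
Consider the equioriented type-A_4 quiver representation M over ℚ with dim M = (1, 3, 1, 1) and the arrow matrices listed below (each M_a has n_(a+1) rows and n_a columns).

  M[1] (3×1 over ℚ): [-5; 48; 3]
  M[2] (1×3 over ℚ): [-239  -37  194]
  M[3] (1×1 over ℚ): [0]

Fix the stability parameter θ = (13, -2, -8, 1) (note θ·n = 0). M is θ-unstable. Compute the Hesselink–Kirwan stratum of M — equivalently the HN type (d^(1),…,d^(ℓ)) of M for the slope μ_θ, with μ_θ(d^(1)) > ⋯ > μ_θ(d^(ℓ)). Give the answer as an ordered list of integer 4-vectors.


Interval decomposition of M: I[1,3], I[2,2]^2, I[4,4].
HN type (ℓ=2): μ^(1)=1; μ^(2)=-2

((1, 1, 1, 1); (0, 2, 0, 0))


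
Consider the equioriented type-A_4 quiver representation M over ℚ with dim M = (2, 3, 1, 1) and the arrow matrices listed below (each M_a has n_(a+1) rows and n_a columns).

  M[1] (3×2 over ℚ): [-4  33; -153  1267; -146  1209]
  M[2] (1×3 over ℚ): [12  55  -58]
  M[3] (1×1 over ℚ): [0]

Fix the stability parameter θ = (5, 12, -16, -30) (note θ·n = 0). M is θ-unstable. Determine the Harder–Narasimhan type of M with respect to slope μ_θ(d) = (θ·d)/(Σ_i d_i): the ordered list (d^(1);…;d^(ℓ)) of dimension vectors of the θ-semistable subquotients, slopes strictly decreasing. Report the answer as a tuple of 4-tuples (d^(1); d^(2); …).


Barcode: M ≅ I[1,2], I[1,3], I[2,2], I[4,4]. HN layers by μ_θ (4 steps, strictly decreasing):
  μ^(1)=12; μ^(2)=5; μ^(3)=1/3; μ^(4)=-30

((0, 2, 0, 0); (1, 0, 0, 0); (1, 1, 1, 0); (0, 0, 0, 1))


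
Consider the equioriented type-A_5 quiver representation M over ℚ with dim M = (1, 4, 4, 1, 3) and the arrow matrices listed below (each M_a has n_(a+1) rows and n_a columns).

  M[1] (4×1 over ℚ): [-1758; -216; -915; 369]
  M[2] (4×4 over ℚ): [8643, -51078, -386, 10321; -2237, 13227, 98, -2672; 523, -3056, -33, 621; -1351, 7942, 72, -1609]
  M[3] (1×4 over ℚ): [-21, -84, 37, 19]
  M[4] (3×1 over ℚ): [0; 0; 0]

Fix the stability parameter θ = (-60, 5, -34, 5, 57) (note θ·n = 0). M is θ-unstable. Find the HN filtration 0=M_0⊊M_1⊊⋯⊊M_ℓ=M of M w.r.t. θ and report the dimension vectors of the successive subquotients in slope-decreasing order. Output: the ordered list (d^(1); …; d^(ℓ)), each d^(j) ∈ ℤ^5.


Interval decomposition of M: I[1,3], I[2,2], I[2,3], I[2,4], I[3,3], I[5,5]^3.
HN type (ℓ=5): μ^(1)=57; μ^(2)=5; μ^(3)=-29/2; μ^(4)=-34; μ^(5)=-60

((0, 0, 0, 0, 3); (0, 1, 0, 1, 0); (0, 3, 3, 0, 0); (0, 0, 1, 0, 0); (1, 0, 0, 0, 0))


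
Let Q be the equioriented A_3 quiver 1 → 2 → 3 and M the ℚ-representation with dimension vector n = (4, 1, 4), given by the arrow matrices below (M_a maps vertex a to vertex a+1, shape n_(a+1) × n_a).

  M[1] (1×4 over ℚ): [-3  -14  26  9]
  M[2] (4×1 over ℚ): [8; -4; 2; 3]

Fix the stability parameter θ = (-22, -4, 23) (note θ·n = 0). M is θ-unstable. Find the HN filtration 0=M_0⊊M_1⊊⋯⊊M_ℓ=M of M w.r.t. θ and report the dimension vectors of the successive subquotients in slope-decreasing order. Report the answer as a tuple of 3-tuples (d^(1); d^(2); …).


Via rank(M_{q-1}∘⋯∘M_p): M ≅ I[1,1]^3, I[1,3], I[3,3]^3.
μ_θ-semistable layers: μ^(1)=23; μ^(2)=-4; μ^(3)=-22

((0, 0, 4); (0, 1, 0); (4, 0, 0))


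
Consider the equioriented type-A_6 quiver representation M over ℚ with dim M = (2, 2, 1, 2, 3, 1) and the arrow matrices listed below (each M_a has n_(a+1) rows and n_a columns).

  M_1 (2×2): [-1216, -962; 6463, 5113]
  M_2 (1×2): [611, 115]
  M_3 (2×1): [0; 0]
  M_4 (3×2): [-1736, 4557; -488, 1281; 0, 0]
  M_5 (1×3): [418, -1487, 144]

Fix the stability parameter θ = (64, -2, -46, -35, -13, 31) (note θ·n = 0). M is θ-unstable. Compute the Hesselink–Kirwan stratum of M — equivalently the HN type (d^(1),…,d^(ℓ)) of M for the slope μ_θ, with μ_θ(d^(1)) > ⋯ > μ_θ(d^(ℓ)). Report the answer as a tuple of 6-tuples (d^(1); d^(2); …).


Barcode: M ≅ I[1,2], I[1,3], I[4,4], I[4,6], I[5,5]^2. HN layers by μ_θ (4 steps, strictly decreasing):
  μ^(1)=31; μ^(2)=16/3; μ^(3)=-13; μ^(4)=-35

((1, 1, 0, 0, 0, 1); (1, 1, 1, 0, 0, 0); (0, 0, 0, 0, 3, 0); (0, 0, 0, 2, 0, 0))


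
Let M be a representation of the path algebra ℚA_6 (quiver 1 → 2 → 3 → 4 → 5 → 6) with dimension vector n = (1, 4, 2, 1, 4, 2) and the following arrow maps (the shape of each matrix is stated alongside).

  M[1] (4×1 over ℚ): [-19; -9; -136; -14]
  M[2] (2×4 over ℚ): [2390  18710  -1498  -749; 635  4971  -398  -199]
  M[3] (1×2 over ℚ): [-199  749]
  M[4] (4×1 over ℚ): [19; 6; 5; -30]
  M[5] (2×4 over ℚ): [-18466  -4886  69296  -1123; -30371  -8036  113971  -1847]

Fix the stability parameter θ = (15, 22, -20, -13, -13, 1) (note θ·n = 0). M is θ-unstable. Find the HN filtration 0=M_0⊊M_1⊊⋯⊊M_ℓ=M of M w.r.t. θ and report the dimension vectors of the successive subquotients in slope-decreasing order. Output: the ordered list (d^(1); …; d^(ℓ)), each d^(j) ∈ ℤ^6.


Interval decomposition of M: I[1,5], I[2,2]^2, I[2,3], I[5,5], I[5,6]^2.
HN type (ℓ=4): μ^(1)=22; μ^(2)=1; μ^(3)=-9/5; μ^(4)=-13

((0, 2, 0, 0, 0, 0); (0, 1, 1, 0, 0, 2); (1, 1, 1, 1, 1, 0); (0, 0, 0, 0, 3, 0))


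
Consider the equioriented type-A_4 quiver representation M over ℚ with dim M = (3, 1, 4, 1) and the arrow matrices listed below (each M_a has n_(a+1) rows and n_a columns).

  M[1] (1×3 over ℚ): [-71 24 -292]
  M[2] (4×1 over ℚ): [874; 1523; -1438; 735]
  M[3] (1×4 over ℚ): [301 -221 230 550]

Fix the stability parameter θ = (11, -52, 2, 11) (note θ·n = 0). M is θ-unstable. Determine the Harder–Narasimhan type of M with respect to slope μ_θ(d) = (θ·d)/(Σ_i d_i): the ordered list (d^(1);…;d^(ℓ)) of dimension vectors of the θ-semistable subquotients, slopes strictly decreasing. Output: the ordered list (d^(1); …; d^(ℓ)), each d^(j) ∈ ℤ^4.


Barcode: M ≅ I[1,1]^2, I[1,4], I[3,3]^3. HN layers by μ_θ (3 steps, strictly decreasing):
  μ^(1)=11; μ^(2)=2; μ^(3)=-41/2

((2, 0, 0, 1); (0, 0, 4, 0); (1, 1, 0, 0))


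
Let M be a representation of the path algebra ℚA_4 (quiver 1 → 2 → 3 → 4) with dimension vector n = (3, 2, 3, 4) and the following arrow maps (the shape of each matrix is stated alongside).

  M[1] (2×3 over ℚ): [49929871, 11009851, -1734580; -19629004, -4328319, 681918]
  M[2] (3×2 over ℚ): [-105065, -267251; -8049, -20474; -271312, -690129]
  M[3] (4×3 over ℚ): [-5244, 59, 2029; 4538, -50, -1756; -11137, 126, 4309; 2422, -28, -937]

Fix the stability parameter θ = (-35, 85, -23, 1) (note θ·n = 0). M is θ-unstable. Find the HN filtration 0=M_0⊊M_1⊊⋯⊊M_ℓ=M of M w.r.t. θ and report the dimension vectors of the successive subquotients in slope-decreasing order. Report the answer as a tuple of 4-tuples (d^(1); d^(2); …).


Via rank(M_{q-1}∘⋯∘M_p): M ≅ I[1,1], I[1,4]^2, I[3,4], I[4,4].
μ_θ-semistable layers: μ^(1)=21; μ^(2)=1; μ^(3)=-23; μ^(4)=-35

((0, 2, 2, 2); (0, 0, 0, 2); (0, 0, 1, 0); (3, 0, 0, 0))


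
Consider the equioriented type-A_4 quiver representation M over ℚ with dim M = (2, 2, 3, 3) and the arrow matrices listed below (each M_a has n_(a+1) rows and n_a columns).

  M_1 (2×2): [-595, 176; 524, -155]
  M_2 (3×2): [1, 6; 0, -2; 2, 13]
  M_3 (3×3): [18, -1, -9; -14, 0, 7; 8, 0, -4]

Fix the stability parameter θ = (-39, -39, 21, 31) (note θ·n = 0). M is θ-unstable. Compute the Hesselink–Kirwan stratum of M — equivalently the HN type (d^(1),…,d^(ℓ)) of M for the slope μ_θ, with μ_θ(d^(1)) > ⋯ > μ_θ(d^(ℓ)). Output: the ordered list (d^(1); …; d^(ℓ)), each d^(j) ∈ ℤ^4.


Via rank(M_{q-1}∘⋯∘M_p): M ≅ I[1,3], I[1,4], I[3,4], I[4,4].
μ_θ-semistable layers: μ^(1)=31; μ^(2)=21; μ^(3)=-39

((0, 0, 0, 3); (0, 0, 3, 0); (2, 2, 0, 0))


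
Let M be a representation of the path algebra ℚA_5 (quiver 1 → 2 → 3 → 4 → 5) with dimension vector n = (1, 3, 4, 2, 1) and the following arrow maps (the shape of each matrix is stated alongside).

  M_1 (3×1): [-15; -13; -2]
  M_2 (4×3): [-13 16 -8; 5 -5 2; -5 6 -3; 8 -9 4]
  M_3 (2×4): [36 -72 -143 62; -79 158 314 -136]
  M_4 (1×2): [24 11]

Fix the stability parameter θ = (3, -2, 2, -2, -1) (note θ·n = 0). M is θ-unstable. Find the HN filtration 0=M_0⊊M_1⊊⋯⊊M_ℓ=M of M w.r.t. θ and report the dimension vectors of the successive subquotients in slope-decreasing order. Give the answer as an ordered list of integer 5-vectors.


Via rank(M_{q-1}∘⋯∘M_p): M ≅ I[1,5], I[2,3], I[2,4], I[3,3].
μ_θ-semistable layers: μ^(1)=2; μ^(2)=0; μ^(3)=-2

((0, 0, 2, 0, 0); (1, 1, 2, 2, 1); (0, 2, 0, 0, 0))


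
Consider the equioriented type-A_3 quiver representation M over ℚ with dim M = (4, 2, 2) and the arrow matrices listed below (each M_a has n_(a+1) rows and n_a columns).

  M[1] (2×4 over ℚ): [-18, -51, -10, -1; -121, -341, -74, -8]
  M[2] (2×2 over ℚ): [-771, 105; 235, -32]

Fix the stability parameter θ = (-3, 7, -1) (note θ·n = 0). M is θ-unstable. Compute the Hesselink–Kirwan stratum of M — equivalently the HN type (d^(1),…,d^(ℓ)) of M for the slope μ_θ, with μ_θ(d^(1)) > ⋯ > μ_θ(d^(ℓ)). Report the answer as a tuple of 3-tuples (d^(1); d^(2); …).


Interval decomposition of M: I[1,1]^2, I[1,3]^2.
HN type (ℓ=2): μ^(1)=3; μ^(2)=-3

((0, 2, 2); (4, 0, 0))


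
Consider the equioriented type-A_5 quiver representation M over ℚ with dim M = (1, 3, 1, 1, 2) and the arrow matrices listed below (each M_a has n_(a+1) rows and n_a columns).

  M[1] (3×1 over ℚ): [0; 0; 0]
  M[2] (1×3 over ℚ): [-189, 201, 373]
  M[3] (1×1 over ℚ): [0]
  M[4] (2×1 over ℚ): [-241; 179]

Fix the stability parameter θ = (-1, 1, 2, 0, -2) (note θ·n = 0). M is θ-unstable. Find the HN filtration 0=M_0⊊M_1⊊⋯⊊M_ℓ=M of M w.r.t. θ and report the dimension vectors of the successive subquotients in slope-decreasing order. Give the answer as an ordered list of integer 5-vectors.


Interval decomposition of M: I[1,1], I[2,2]^2, I[2,3], I[4,5], I[5,5].
HN type (ℓ=4): μ^(1)=2; μ^(2)=1; μ^(3)=-1; μ^(4)=-2

((0, 0, 1, 0, 0); (0, 3, 0, 0, 0); (1, 0, 0, 1, 1); (0, 0, 0, 0, 1))


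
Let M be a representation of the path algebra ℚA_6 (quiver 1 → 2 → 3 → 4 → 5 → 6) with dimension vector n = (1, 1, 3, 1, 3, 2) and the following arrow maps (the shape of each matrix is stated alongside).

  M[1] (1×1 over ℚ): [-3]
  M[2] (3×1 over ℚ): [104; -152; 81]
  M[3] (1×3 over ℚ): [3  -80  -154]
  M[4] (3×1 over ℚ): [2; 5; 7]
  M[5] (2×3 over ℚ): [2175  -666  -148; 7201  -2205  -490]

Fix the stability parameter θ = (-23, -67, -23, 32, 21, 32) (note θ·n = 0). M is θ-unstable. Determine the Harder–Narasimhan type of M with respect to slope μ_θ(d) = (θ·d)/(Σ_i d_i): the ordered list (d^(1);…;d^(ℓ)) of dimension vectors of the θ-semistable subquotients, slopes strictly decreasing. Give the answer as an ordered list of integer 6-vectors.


Via rank(M_{q-1}∘⋯∘M_p): M ≅ I[1,6], I[3,3]^2, I[5,5], I[5,6].
μ_θ-semistable layers: μ^(1)=32; μ^(2)=53/2; μ^(3)=21; μ^(4)=-23; μ^(5)=-45

((0, 0, 0, 0, 0, 2); (0, 0, 0, 1, 1, 0); (0, 0, 0, 0, 2, 0); (0, 0, 3, 0, 0, 0); (1, 1, 0, 0, 0, 0))


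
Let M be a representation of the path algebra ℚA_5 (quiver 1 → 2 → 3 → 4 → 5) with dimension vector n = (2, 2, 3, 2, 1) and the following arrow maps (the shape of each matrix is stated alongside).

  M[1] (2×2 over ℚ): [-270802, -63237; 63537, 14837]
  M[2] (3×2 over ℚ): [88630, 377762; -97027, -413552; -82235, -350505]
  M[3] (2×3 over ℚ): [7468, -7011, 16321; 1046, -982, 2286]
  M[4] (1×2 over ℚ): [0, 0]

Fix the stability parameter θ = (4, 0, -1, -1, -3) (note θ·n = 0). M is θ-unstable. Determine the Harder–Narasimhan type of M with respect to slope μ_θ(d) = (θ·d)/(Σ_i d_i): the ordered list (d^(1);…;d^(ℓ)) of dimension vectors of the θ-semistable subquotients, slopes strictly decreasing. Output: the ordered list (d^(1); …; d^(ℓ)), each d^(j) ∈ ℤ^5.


Barcode: M ≅ I[1,3], I[1,4], I[3,4], I[5,5]. HN layers by μ_θ (4 steps, strictly decreasing):
  μ^(1)=1; μ^(2)=1/2; μ^(3)=-1; μ^(4)=-3

((1, 1, 1, 0, 0); (1, 1, 1, 1, 0); (0, 0, 1, 1, 0); (0, 0, 0, 0, 1))


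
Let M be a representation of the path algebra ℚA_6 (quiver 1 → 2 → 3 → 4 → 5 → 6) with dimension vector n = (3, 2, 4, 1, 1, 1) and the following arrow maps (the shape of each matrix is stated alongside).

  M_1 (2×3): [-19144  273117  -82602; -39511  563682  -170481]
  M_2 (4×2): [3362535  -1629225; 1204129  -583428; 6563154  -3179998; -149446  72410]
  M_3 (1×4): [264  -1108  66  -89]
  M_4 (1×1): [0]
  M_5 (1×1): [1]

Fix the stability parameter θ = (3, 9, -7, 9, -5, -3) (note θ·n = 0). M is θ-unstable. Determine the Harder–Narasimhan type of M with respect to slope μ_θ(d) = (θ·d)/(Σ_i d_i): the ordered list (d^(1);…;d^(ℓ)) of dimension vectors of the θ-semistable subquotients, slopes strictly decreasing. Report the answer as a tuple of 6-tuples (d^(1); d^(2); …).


Barcode: M ≅ I[1,1], I[1,3], I[1,4], I[3,3]^2, I[5,6]. HN layers by μ_θ (6 steps, strictly decreasing):
  μ^(1)=9; μ^(2)=3; μ^(3)=5/3; μ^(4)=-3; μ^(5)=-5; μ^(6)=-7

((0, 0, 0, 1, 0, 0); (1, 0, 0, 0, 0, 0); (2, 2, 2, 0, 0, 0); (0, 0, 0, 0, 0, 1); (0, 0, 0, 0, 1, 0); (0, 0, 2, 0, 0, 0))


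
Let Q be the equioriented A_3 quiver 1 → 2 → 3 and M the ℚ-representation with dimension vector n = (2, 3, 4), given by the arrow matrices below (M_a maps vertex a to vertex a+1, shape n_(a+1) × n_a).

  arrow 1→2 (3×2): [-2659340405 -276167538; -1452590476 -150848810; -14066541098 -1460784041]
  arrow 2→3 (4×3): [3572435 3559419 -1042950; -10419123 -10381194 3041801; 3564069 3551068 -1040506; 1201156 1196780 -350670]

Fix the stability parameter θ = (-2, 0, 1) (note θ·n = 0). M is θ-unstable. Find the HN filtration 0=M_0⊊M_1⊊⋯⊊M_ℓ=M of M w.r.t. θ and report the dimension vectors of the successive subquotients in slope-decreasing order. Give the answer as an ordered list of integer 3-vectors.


Via rank(M_{q-1}∘⋯∘M_p): M ≅ I[1,3]^2, I[2,3], I[3,3].
μ_θ-semistable layers: μ^(1)=1; μ^(2)=0; μ^(3)=-2

((0, 0, 4); (0, 3, 0); (2, 0, 0))


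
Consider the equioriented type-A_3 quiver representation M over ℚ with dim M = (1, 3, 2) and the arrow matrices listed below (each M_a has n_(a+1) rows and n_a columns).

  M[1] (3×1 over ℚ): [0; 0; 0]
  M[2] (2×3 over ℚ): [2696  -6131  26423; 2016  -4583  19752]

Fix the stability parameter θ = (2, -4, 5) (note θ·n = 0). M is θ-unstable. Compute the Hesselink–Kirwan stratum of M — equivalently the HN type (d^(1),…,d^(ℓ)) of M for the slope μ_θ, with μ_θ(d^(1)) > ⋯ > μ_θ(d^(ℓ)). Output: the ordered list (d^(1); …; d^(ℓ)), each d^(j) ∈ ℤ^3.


Via rank(M_{q-1}∘⋯∘M_p): M ≅ I[1,1], I[2,2], I[2,3]^2.
μ_θ-semistable layers: μ^(1)=5; μ^(2)=2; μ^(3)=-4

((0, 0, 2); (1, 0, 0); (0, 3, 0))


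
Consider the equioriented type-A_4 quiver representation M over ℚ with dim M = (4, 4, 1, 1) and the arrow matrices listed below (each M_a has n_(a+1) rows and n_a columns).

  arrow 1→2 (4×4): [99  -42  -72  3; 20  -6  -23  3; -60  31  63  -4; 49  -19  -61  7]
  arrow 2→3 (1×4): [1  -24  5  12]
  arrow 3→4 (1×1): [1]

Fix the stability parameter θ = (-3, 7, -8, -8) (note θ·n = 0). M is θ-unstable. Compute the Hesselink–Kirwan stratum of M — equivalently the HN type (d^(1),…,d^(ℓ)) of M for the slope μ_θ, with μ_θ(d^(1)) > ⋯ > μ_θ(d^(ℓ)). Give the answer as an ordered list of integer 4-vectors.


Barcode: M ≅ I[1,2]^3, I[1,4]. HN layers by μ_θ (2 steps, strictly decreasing):
  μ^(1)=7; μ^(2)=-3

((0, 3, 0, 0); (4, 1, 1, 1))


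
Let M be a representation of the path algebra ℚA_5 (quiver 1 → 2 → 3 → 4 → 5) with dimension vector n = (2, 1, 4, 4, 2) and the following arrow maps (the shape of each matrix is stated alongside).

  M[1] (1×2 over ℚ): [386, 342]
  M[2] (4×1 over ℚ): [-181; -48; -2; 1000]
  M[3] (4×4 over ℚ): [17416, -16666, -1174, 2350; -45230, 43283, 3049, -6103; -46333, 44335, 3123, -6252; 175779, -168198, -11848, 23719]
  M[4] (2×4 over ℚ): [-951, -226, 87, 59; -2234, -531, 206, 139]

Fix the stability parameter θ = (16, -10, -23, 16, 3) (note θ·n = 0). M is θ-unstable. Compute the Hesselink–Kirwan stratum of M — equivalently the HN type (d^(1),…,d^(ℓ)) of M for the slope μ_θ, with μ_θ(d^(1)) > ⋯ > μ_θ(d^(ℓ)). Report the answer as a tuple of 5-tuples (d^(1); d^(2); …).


Interval decomposition of M: I[1,1], I[1,5], I[3,3]^2, I[3,5], I[4,4]^2.
HN type (ℓ=4): μ^(1)=16; μ^(2)=19/2; μ^(3)=-17/3; μ^(4)=-23

((1, 0, 0, 2, 0); (0, 0, 0, 2, 2); (1, 1, 1, 0, 0); (0, 0, 3, 0, 0))


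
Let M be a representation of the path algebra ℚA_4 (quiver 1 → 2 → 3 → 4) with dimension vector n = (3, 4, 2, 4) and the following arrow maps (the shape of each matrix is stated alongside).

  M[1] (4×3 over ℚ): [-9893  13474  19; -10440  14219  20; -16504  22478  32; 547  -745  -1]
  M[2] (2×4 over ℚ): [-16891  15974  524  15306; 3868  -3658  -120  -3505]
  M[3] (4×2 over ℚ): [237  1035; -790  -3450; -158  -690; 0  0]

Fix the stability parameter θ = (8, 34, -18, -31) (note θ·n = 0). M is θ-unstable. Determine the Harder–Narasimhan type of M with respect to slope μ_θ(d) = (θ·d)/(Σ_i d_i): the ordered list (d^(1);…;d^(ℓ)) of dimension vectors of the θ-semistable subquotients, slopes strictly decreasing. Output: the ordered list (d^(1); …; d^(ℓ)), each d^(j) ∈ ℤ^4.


Via rank(M_{q-1}∘⋯∘M_p): M ≅ I[1,1], I[1,3], I[1,4], I[2,2]^2, I[4,4]^3.
μ_θ-semistable layers: μ^(1)=34; μ^(2)=8; μ^(3)=-7/4; μ^(4)=-31

((0, 2, 0, 0); (2, 1, 1, 0); (1, 1, 1, 1); (0, 0, 0, 3))


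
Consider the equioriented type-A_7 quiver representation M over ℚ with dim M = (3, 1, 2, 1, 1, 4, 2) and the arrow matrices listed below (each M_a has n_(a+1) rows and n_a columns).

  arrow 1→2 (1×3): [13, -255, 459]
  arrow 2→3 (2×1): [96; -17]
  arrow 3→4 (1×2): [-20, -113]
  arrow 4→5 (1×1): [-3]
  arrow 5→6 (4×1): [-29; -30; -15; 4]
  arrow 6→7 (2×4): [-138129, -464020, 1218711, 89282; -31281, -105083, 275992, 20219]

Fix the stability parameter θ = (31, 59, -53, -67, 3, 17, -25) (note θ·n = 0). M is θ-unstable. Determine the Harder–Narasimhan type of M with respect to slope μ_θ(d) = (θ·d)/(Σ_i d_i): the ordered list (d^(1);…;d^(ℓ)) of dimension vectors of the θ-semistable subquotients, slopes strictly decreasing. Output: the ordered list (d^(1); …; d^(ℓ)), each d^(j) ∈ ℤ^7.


Interval decomposition of M: I[1,1]^2, I[1,7], I[3,3], I[6,6]^2, I[6,7].
HN type (ℓ=6): μ^(1)=31; μ^(2)=17; μ^(3)=-5/3; μ^(4)=-4; μ^(5)=-15/2; μ^(6)=-53

((2, 0, 0, 0, 0, 0, 0); (0, 0, 0, 0, 0, 2, 0); (0, 0, 0, 0, 1, 1, 1); (0, 0, 0, 0, 0, 1, 1); (1, 1, 1, 1, 0, 0, 0); (0, 0, 1, 0, 0, 0, 0))


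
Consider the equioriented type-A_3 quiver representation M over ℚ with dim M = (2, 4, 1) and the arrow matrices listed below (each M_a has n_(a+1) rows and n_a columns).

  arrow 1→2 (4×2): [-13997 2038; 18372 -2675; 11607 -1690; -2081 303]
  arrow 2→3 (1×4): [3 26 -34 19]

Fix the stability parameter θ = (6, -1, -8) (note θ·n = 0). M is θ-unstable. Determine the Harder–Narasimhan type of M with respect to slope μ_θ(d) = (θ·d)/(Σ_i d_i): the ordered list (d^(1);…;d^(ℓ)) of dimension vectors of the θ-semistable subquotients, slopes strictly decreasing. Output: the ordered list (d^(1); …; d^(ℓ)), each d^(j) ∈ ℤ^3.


Via rank(M_{q-1}∘⋯∘M_p): M ≅ I[1,2], I[1,3], I[2,2]^2.
μ_θ-semistable layers: μ^(1)=5/2; μ^(2)=-1

((1, 1, 0); (1, 3, 1))


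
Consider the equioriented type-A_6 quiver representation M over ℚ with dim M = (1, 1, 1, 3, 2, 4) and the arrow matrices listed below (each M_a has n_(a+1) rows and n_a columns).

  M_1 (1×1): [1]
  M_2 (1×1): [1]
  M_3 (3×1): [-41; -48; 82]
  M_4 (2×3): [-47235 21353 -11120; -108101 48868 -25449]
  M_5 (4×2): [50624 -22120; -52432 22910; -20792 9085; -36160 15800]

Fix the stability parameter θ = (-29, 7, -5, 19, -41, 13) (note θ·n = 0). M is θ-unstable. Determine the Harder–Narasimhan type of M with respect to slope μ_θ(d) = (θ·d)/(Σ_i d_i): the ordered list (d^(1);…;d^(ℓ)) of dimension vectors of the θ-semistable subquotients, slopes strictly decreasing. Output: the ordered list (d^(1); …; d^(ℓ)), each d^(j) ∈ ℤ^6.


Barcode: M ≅ I[1,6], I[4,4], I[4,5], I[6,6]^3. HN layers by μ_θ (5 steps, strictly decreasing):
  μ^(1)=19; μ^(2)=13; μ^(3)=-5; μ^(4)=-11; μ^(5)=-29

((0, 0, 0, 1, 0, 0); (0, 0, 0, 0, 0, 4); (0, 1, 1, 1, 1, 0); (0, 0, 0, 1, 1, 0); (1, 0, 0, 0, 0, 0))


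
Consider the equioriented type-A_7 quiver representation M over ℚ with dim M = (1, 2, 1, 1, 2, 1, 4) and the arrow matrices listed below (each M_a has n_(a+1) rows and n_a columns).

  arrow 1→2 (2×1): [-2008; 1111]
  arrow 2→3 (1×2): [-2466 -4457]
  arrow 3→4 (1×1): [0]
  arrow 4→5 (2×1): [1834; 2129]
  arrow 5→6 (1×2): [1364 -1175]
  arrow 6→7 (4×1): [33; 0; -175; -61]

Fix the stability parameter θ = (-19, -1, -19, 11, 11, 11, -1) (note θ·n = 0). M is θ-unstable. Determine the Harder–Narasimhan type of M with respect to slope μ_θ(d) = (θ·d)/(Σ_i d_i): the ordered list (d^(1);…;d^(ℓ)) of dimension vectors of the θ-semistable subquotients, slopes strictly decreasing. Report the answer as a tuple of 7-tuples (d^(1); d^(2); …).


Barcode: M ≅ I[1,3], I[2,2], I[4,7], I[5,5], I[7,7]^3. HN layers by μ_θ (5 steps, strictly decreasing):
  μ^(1)=11; μ^(2)=8; μ^(3)=-1; μ^(4)=-10; μ^(5)=-19

((0, 0, 0, 0, 1, 0, 0); (0, 0, 0, 1, 1, 1, 1); (0, 1, 0, 0, 0, 0, 3); (0, 1, 1, 0, 0, 0, 0); (1, 0, 0, 0, 0, 0, 0))


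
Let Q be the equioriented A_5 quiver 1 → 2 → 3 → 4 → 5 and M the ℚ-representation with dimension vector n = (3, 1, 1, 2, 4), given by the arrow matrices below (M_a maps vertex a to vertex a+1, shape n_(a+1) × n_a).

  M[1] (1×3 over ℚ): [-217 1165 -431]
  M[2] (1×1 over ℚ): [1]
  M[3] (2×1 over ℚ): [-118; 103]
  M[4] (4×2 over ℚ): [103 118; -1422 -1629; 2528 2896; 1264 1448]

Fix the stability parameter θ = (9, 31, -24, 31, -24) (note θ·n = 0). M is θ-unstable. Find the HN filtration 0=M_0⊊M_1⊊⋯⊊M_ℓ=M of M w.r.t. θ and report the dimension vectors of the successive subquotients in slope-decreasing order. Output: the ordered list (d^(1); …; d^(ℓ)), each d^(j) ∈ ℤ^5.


Barcode: M ≅ I[1,1]^2, I[1,5], I[4,5], I[5,5]^2. HN layers by μ_θ (4 steps, strictly decreasing):
  μ^(1)=9; μ^(2)=23/5; μ^(3)=7/2; μ^(4)=-24

((2, 0, 0, 0, 0); (1, 1, 1, 1, 1); (0, 0, 0, 1, 1); (0, 0, 0, 0, 2))


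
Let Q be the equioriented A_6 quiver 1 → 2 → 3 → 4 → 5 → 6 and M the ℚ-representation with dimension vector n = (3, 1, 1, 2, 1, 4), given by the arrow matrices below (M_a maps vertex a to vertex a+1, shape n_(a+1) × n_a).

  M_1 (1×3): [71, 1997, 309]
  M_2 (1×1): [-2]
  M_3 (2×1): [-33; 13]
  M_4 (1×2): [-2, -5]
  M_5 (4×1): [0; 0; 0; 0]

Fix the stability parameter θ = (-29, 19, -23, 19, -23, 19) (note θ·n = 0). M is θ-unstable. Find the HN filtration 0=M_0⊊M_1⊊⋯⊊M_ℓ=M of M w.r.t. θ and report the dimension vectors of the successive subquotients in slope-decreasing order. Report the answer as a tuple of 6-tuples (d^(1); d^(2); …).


Barcode: M ≅ I[1,1]^2, I[1,5], I[4,4], I[6,6]^4. HN layers by μ_θ (3 steps, strictly decreasing):
  μ^(1)=19; μ^(2)=-2; μ^(3)=-29

((0, 0, 0, 1, 0, 4); (0, 1, 1, 1, 1, 0); (3, 0, 0, 0, 0, 0))


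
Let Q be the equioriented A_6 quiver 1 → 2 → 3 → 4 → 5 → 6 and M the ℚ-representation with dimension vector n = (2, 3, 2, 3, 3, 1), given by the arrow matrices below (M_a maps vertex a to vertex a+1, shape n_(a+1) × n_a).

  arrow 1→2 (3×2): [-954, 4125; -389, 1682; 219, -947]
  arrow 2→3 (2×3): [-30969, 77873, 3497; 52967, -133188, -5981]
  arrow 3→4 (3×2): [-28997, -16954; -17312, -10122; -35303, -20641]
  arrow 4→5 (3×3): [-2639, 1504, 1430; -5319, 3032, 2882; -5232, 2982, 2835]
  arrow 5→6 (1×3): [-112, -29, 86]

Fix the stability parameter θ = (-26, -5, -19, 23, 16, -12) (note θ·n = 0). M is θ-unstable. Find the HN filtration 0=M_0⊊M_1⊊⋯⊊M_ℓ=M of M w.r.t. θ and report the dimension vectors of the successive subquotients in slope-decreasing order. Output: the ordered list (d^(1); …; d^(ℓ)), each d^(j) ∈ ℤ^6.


Interval decomposition of M: I[1,5], I[1,6], I[2,2], I[4,4], I[5,5].
HN type (ℓ=7): μ^(1)=23; μ^(2)=39/2; μ^(3)=16; μ^(4)=9; μ^(5)=-5; μ^(6)=-12; μ^(7)=-26

((0, 0, 0, 1, 0, 0); (0, 0, 0, 1, 1, 0); (0, 0, 0, 0, 1, 0); (0, 0, 0, 1, 1, 1); (0, 1, 0, 0, 0, 0); (0, 2, 2, 0, 0, 0); (2, 0, 0, 0, 0, 0))


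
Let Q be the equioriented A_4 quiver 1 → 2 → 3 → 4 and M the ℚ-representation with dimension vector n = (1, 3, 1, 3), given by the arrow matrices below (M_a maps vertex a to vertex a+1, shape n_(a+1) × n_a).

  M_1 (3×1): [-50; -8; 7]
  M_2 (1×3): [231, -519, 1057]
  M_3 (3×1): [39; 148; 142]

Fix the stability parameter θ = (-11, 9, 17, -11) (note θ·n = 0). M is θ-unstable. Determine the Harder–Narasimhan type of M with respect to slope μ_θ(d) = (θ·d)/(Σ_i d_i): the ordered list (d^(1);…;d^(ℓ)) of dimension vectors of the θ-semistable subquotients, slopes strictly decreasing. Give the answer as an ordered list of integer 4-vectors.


Barcode: M ≅ I[1,4], I[2,2]^2, I[4,4]^2. HN layers by μ_θ (3 steps, strictly decreasing):
  μ^(1)=9; μ^(2)=5; μ^(3)=-11

((0, 2, 0, 0); (0, 1, 1, 1); (1, 0, 0, 2))


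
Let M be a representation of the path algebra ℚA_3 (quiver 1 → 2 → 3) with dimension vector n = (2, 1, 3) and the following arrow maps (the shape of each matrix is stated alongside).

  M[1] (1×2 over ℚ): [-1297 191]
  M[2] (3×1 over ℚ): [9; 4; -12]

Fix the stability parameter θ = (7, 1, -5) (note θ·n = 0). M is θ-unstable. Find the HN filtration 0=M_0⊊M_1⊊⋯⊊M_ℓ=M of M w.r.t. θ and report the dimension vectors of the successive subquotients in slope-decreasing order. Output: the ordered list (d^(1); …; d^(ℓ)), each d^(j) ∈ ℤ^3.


Via rank(M_{q-1}∘⋯∘M_p): M ≅ I[1,1], I[1,3], I[3,3]^2.
μ_θ-semistable layers: μ^(1)=7; μ^(2)=1; μ^(3)=-5

((1, 0, 0); (1, 1, 1); (0, 0, 2))


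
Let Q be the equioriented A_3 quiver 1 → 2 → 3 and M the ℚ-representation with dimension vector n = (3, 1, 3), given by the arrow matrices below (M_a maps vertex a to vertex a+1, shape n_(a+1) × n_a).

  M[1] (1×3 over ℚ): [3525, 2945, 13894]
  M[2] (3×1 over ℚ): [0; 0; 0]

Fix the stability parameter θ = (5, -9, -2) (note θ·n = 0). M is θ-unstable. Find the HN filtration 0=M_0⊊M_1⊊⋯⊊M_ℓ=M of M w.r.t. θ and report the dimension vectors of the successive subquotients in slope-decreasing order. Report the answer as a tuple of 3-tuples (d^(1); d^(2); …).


Via rank(M_{q-1}∘⋯∘M_p): M ≅ I[1,1]^2, I[1,2], I[3,3]^3.
μ_θ-semistable layers: μ^(1)=5; μ^(2)=-2

((2, 0, 0); (1, 1, 3))


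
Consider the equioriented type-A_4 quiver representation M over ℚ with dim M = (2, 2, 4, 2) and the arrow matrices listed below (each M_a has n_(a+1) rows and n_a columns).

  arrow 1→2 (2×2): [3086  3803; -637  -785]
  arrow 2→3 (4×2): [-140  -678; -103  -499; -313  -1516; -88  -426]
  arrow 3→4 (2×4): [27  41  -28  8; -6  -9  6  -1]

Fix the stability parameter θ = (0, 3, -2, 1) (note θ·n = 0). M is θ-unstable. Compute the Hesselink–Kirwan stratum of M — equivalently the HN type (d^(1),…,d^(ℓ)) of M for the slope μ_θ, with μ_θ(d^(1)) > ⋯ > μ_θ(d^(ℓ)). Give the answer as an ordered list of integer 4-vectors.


Via rank(M_{q-1}∘⋯∘M_p): M ≅ I[1,4]^2, I[3,3]^2.
μ_θ-semistable layers: μ^(1)=1; μ^(2)=1/2; μ^(3)=0; μ^(4)=-2

((0, 0, 0, 2); (0, 2, 2, 0); (2, 0, 0, 0); (0, 0, 2, 0))


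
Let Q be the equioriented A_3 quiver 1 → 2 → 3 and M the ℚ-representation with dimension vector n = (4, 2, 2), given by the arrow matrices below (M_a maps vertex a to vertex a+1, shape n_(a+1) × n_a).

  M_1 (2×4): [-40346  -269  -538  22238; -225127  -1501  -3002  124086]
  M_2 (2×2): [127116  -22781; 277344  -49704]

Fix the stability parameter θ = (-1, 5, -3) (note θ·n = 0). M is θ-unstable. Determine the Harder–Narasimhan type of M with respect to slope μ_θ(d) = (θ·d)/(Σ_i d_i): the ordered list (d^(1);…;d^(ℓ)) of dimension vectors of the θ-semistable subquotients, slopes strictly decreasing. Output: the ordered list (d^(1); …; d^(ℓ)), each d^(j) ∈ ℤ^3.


Via rank(M_{q-1}∘⋯∘M_p): M ≅ I[1,1]^2, I[1,2], I[1,3], I[3,3].
μ_θ-semistable layers: μ^(1)=5; μ^(2)=1; μ^(3)=-1; μ^(4)=-3

((0, 1, 0); (0, 1, 1); (4, 0, 0); (0, 0, 1))


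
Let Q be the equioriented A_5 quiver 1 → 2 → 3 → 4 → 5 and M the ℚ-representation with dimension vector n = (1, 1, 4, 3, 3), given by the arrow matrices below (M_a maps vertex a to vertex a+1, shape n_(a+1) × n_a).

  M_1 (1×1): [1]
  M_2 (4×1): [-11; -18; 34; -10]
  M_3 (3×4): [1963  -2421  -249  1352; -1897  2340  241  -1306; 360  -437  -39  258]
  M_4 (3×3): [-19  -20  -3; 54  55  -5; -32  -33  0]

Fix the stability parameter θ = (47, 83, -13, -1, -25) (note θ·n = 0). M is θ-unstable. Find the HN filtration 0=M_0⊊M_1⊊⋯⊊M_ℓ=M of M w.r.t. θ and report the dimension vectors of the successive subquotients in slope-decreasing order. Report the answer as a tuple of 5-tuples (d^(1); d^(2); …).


Barcode: M ≅ I[1,5], I[3,3], I[3,5]^2. HN layers by μ_θ (2 steps, strictly decreasing):
  μ^(1)=91/5; μ^(2)=-13

((1, 1, 1, 1, 1); (0, 0, 3, 2, 2))


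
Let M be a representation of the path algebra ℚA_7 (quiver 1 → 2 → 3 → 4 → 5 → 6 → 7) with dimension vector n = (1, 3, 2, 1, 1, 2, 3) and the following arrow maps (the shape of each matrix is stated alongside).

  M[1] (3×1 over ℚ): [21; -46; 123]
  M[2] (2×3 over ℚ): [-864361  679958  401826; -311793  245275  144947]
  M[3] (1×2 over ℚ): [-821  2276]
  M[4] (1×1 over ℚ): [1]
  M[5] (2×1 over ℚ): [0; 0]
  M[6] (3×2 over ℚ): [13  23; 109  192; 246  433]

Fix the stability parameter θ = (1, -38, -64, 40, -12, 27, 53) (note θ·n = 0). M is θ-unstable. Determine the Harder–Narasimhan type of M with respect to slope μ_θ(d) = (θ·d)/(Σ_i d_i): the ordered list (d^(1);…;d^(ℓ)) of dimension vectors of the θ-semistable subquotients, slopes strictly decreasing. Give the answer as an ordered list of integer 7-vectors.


Via rank(M_{q-1}∘⋯∘M_p): M ≅ I[1,5], I[2,2], I[2,3], I[6,7]^2, I[7,7].
μ_θ-semistable layers: μ^(1)=53; μ^(2)=27; μ^(3)=14; μ^(4)=-101/3; μ^(5)=-38; μ^(6)=-51

((0, 0, 0, 0, 0, 0, 3); (0, 0, 0, 0, 0, 2, 0); (0, 0, 0, 1, 1, 0, 0); (1, 1, 1, 0, 0, 0, 0); (0, 1, 0, 0, 0, 0, 0); (0, 1, 1, 0, 0, 0, 0))


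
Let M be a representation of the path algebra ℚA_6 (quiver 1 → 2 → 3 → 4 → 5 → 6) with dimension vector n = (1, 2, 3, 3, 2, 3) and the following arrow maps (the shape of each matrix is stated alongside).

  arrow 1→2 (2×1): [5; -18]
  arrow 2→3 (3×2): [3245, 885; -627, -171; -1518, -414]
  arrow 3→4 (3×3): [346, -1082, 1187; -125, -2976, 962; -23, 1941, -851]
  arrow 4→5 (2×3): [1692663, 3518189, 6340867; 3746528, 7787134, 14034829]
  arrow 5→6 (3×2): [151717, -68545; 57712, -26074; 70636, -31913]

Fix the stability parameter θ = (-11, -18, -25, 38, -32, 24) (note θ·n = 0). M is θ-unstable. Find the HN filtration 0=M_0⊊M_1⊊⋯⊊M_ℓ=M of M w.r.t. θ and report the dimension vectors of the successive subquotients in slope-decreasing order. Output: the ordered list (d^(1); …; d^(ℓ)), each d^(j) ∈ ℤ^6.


Barcode: M ≅ I[1,6], I[2,2], I[3,4], I[3,6], I[6,6]. HN layers by μ_θ (5 steps, strictly decreasing):
  μ^(1)=38; μ^(2)=24; μ^(3)=3; μ^(4)=-18; μ^(5)=-25

((0, 0, 0, 1, 0, 0); (0, 0, 0, 0, 0, 3); (0, 0, 0, 2, 2, 0); (1, 2, 1, 0, 0, 0); (0, 0, 2, 0, 0, 0))


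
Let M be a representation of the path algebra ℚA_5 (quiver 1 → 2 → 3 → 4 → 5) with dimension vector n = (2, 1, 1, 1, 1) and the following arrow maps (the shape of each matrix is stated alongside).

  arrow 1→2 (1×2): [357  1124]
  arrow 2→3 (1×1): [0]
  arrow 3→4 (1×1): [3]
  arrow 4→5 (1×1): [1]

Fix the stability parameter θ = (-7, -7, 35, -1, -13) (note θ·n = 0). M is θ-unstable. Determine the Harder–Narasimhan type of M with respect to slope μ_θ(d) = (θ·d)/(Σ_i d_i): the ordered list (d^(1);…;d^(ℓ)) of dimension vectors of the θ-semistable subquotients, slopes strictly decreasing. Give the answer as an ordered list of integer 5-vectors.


Via rank(M_{q-1}∘⋯∘M_p): M ≅ I[1,1], I[1,2], I[3,5].
μ_θ-semistable layers: μ^(1)=7; μ^(2)=-7

((0, 0, 1, 1, 1); (2, 1, 0, 0, 0))


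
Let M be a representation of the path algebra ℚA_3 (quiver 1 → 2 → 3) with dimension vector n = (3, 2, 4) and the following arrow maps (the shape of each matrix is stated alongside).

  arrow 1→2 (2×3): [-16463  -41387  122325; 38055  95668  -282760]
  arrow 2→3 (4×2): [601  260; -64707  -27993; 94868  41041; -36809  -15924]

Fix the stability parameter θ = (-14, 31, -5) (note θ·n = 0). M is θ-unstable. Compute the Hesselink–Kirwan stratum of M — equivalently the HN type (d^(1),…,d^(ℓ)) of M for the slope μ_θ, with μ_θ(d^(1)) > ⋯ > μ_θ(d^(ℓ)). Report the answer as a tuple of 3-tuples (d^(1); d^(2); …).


Interval decomposition of M: I[1,1], I[1,3]^2, I[3,3]^2.
HN type (ℓ=3): μ^(1)=13; μ^(2)=-5; μ^(3)=-14

((0, 2, 2); (0, 0, 2); (3, 0, 0))


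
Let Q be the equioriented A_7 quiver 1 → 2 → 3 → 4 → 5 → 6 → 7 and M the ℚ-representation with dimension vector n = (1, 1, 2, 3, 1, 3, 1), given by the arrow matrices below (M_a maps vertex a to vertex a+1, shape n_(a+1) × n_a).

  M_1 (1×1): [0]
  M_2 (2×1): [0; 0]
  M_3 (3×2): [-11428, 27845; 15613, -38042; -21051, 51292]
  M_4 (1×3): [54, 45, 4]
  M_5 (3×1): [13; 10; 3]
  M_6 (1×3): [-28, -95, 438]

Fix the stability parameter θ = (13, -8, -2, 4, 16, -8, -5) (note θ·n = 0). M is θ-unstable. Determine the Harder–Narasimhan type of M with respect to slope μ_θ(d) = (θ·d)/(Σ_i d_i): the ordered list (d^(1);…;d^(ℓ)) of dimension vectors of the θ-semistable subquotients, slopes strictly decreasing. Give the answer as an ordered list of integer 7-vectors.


Interval decomposition of M: I[1,1], I[2,2], I[3,4], I[3,6], I[4,4], I[6,6], I[6,7].
HN type (ℓ=5): μ^(1)=13; μ^(2)=4; μ^(3)=-2; μ^(4)=-5; μ^(5)=-8

((1, 0, 0, 0, 0, 0, 0); (0, 0, 0, 3, 1, 1, 0); (0, 0, 2, 0, 0, 0, 0); (0, 0, 0, 0, 0, 0, 1); (0, 1, 0, 0, 0, 2, 0))


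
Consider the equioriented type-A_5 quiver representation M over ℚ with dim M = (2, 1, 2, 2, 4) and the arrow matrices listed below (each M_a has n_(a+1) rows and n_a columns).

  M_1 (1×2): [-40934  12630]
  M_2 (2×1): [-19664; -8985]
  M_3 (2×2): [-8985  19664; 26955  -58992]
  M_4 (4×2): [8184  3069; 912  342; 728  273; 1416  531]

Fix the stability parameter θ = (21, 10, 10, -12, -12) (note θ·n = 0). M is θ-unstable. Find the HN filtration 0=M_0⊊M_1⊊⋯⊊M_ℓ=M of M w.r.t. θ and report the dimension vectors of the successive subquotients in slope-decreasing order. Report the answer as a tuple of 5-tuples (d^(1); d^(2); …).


Via rank(M_{q-1}∘⋯∘M_p): M ≅ I[1,1], I[1,3], I[3,5], I[4,4], I[5,5]^3.
μ_θ-semistable layers: μ^(1)=21; μ^(2)=41/3; μ^(3)=-14/3; μ^(4)=-12

((1, 0, 0, 0, 0); (1, 1, 1, 0, 0); (0, 0, 1, 1, 1); (0, 0, 0, 1, 3))


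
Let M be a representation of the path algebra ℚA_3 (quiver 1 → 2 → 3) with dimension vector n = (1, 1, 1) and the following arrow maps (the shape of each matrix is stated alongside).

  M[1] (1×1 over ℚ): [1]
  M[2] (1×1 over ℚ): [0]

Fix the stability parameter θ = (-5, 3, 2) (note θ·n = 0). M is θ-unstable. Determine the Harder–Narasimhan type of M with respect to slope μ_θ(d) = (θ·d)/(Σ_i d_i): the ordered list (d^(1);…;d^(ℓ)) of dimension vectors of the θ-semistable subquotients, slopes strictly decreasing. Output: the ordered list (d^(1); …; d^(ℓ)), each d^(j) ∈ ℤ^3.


Interval decomposition of M: I[1,2], I[3,3].
HN type (ℓ=3): μ^(1)=3; μ^(2)=2; μ^(3)=-5

((0, 1, 0); (0, 0, 1); (1, 0, 0))


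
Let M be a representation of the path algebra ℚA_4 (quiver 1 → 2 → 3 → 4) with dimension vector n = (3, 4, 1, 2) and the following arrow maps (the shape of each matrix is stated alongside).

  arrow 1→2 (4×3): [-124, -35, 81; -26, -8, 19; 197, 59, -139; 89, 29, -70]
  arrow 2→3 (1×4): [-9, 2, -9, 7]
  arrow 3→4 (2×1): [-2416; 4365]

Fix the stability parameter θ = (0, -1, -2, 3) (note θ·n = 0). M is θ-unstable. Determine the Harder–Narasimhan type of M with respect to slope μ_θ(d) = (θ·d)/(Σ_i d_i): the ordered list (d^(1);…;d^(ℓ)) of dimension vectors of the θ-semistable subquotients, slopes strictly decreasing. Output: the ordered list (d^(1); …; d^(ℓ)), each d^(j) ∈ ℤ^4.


Barcode: M ≅ I[1,2]^2, I[1,4], I[2,2], I[4,4]. HN layers by μ_θ (3 steps, strictly decreasing):
  μ^(1)=3; μ^(2)=-1/2; μ^(3)=-1

((0, 0, 0, 2); (2, 2, 0, 0); (1, 2, 1, 0))


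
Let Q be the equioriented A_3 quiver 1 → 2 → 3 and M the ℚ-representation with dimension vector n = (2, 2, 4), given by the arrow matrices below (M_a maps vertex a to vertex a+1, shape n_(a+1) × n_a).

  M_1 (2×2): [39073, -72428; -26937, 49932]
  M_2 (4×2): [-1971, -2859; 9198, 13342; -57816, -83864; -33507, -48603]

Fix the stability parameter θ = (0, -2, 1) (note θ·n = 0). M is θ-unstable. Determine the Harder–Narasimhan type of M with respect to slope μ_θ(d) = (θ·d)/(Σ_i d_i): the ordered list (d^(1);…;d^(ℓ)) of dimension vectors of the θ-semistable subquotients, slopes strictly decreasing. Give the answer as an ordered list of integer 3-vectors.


Barcode: M ≅ I[1,1], I[1,2], I[2,3], I[3,3]^3. HN layers by μ_θ (4 steps, strictly decreasing):
  μ^(1)=1; μ^(2)=0; μ^(3)=-1; μ^(4)=-2

((0, 0, 4); (1, 0, 0); (1, 1, 0); (0, 1, 0))


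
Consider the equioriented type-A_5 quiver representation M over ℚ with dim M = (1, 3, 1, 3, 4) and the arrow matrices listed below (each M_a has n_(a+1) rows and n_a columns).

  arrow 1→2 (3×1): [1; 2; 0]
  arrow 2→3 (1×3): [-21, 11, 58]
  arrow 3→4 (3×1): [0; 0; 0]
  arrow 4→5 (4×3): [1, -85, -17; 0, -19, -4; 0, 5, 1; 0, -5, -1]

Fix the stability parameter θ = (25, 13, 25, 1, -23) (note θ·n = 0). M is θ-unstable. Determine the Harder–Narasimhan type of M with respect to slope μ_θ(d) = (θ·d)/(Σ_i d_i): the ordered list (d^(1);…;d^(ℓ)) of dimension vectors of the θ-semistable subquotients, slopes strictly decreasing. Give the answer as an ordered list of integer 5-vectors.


Interval decomposition of M: I[1,3], I[2,2]^2, I[4,5]^3, I[5,5].
HN type (ℓ=5): μ^(1)=25; μ^(2)=19; μ^(3)=13; μ^(4)=-11; μ^(5)=-23

((0, 0, 1, 0, 0); (1, 1, 0, 0, 0); (0, 2, 0, 0, 0); (0, 0, 0, 3, 3); (0, 0, 0, 0, 1))


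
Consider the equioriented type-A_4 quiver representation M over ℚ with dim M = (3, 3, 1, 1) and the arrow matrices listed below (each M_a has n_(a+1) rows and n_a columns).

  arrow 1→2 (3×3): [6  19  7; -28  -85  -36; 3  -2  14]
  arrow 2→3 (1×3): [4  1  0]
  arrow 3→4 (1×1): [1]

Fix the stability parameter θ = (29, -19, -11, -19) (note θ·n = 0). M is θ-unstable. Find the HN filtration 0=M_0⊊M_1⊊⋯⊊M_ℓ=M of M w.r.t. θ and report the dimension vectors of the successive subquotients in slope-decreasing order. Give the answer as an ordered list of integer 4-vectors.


Via rank(M_{q-1}∘⋯∘M_p): M ≅ I[1,2]^2, I[1,4].
μ_θ-semistable layers: μ^(1)=5; μ^(2)=-5

((2, 2, 0, 0); (1, 1, 1, 1))


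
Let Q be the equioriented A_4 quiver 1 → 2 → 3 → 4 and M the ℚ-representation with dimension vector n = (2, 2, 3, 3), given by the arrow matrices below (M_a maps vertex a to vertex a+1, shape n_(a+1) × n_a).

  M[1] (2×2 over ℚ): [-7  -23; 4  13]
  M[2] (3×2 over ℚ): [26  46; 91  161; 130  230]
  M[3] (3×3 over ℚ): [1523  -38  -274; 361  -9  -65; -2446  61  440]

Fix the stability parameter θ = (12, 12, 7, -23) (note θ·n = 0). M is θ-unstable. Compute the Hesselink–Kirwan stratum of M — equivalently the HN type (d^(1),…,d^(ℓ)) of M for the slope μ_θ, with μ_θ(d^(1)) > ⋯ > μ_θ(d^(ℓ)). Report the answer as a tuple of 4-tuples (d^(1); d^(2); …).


Barcode: M ≅ I[1,2], I[1,4], I[3,4]^2. HN layers by μ_θ (3 steps, strictly decreasing):
  μ^(1)=12; μ^(2)=2; μ^(3)=-8

((1, 1, 0, 0); (1, 1, 1, 1); (0, 0, 2, 2))
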